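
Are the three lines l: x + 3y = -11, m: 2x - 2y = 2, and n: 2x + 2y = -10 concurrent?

Intersecting l and m: solving the 2×2 system gives (x, y) = (-2, -3).
Substitute into n: (2)(-2) + (2)(-3) = -10.
This equals -10, so (-2, -3) lies on all three lines and they are concurrent.

Yes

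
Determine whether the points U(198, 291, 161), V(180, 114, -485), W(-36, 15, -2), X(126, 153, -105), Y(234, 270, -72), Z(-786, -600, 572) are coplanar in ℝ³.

Yes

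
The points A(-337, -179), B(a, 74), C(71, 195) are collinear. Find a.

-61

Collinearity: (B − A) must be parallel to (C − A) = (408, 374).
Cross-multiplying the components: (a − (-337))·(374) = (253)·(408).
Solving gives a = -61.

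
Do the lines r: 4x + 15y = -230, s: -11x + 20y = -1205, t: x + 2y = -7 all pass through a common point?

No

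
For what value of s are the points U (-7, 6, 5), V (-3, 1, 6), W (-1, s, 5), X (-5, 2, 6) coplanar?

3

Normal to plane UVX: n = (-1, -2, -6); plane equation n·P = -35.
Requiring n·W = -35: (-2)s + (-29) = -35.
So s = 3.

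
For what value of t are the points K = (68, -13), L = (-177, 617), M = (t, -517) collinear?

Collinearity: (M − K) must be parallel to (L − K) = (-245, 630).
Cross-multiplying the components: (t − 68)·(630) = (-504)·(-245).
Solving gives t = 264.

264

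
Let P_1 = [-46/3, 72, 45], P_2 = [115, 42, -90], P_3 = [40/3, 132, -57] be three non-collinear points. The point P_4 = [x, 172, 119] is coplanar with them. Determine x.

-472/3

Coplanarity requires P_1P_2 · (P_1P_3 × P_1P_4) = 0.
P_1P_2 = (391/3, -30, -135), P_1P_3 = (86/3, 60, -102); the triple product is linear in x with coefficient 11160 and constant term 1755840.
Setting it to zero: x = -472/3.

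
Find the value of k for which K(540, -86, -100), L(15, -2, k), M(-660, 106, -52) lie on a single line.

-79

Direction KM = (-1200, 192, 48). From the x-coordinate of L, the parameter along the line is τ = (15 − 540)/(-1200) = 7/16.
Then k = (-100) + 7/16·(48) = -79.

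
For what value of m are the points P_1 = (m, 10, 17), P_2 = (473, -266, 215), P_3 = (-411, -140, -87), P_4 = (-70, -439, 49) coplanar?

Coplanarity ⇔ det[P_1P_2; P_1P_3; P_1P_4] = 0.
Expanding, this is linear in m: (73162)m + (4462882) = 0.
So m = -61.

-61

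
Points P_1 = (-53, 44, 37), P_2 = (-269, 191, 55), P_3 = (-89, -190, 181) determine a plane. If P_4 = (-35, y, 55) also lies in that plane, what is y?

Coplanarity requires P_1P_2 · (P_1P_3 × P_1P_4) = 0.
P_1P_2 = (-216, 147, 18), P_1P_3 = (-36, -234, 144); the triple product is linear in y with coefficient 30456 and constant term 121824.
Setting it to zero: y = -4.

-4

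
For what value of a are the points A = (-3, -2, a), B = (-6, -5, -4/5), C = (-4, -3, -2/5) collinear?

-1/5

Collinearity requires AB × AC = 0; each component is linear in a.
The x-component gives (2)a + (2/5) = 0, so a = -1/5.
The remaining components then also vanish.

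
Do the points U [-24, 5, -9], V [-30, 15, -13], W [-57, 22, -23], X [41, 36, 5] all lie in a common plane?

With U as base: UV = (-6, 10, -4), UW = (-33, 17, -14), UX = (65, 31, 14).
UW × UX = (672, -448, -2128).
UV · (UW × UX) = 0.
The scalar triple product vanishes, so the four points are coplanar.

Yes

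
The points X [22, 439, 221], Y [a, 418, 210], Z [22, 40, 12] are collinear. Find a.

22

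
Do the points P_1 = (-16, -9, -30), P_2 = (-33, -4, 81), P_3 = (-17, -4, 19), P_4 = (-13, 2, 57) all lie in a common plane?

With P_1 as base: P_1P_2 = (-17, 5, 111), P_1P_3 = (-1, 5, 49), P_1P_4 = (3, 11, 87).
P_1P_3 × P_1P_4 = (-104, 234, -26).
P_1P_2 · (P_1P_3 × P_1P_4) = 52.
Since 52 ≠ 0, the four points are not coplanar.

No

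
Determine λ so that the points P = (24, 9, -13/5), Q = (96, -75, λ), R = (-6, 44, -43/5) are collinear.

59/5

Collinearity requires PQ × PR = 0; each component is linear in λ.
The x-component gives (-35)λ + (413) = 0, so λ = 59/5.
The remaining components then also vanish.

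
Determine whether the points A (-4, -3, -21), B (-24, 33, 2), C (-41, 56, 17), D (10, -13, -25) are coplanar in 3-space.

No

With A as base: AB = (-20, 36, 23), AC = (-37, 59, 38), AD = (14, -10, -4).
AC × AD = (144, 384, -456).
AB · (AC × AD) = 456.
Since 456 ≠ 0, the four points are not coplanar.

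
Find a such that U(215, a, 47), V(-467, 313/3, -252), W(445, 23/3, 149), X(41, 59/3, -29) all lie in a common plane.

The points are coplanar iff UV · (UW × UX) = 0.
Expanding, this is linear in a: (-332)a + (-41500/3) = 0.
So a = -125/3.

-125/3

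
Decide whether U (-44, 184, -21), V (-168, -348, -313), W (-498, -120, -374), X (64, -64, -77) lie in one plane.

No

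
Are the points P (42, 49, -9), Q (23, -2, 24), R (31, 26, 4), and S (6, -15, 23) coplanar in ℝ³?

Yes

The four points are coplanar iff the 3×3 determinant with rows PQ, PR, PS is zero.
Rows: (-19, -51, 33), (-11, -23, 13), (-36, -64, 32).
Expanding along the first row: (-19)(96) − (-51)(116) + (33)(-124) = 0.
Zero determinant ⇒ coplanar.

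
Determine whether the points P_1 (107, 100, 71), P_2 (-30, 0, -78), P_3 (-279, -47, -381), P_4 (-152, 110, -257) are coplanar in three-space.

No

With P_1 as base: P_1P_2 = (-137, -100, -149), P_1P_3 = (-386, -147, -452), P_1P_4 = (-259, 10, -328).
P_1P_3 × P_1P_4 = (52736, -9540, -41933).
P_1P_2 · (P_1P_3 × P_1P_4) = -22815.
Since -22815 ≠ 0, the four points are not coplanar.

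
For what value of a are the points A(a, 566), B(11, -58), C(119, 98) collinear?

443

Collinearity: (A − B) must be parallel to (C − B) = (108, 156).
Cross-multiplying the components: (a − 11)·(156) = (624)·(108).
Solving gives a = 443.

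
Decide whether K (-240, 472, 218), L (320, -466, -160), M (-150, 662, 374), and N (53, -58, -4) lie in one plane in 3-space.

No

A normal to the plane through K, L, M is n = KL × KM = (-74508, -121380, 190820).
The plane has equation n·P = 2189320. For N: n·N = 2327836.
2327836 ≠ 2189320, so N is off the plane.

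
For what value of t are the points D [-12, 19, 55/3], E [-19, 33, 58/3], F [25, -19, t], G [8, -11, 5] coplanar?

-74/3

Coplanarity ⇔ det[DE; DF; DG] = 0.
Expanding, this is linear in t: (70)t + (5180/3) = 0.
So t = -74/3.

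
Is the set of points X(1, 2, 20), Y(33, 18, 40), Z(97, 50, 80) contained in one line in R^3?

Yes

XY = (32, 16, 20), XZ = (96, 48, 60).
Each component of XZ is 3 times the corresponding component of XY, so XZ = 3·XY and the points are collinear.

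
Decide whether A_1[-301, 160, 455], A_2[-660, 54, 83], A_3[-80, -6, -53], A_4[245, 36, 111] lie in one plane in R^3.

With A_1 as base: A_1A_2 = (-359, -106, -372), A_1A_3 = (221, -166, -508), A_1A_4 = (546, -124, -344).
A_1A_3 × A_1A_4 = (-5888, -201344, 63232).
A_1A_2 · (A_1A_3 × A_1A_4) = -66048.
Since -66048 ≠ 0, the four points are not coplanar.

No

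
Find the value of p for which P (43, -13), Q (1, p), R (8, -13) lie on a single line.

The three points are collinear iff det[PQ; PR] = 0.
This determinant is linear in p: (35)p + (455) = 0, so p = -13.

-13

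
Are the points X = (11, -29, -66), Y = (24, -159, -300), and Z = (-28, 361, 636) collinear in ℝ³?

Yes

XY = (13, -130, -234), XZ = (-39, 390, 702).
Each component of XZ is -3 times the corresponding component of XY, so XZ = -3·XY and the points are collinear.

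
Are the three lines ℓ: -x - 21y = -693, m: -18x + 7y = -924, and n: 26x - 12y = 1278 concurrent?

The three lines meet at one point iff the augmented coefficient matrix [aᵢ bᵢ cᵢ] has rank < 3, i.e. its determinant vanishes.
Here the determinant is 0.
It vanishes, so the lines are concurrent at (63, 30).

Yes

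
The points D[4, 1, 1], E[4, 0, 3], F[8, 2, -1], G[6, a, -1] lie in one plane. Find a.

2

Normal to plane DEF: n = (0, 8, 4); plane equation n·P = 12.
Requiring n·G = 12: (8)a + (-4) = 12.
So a = 2.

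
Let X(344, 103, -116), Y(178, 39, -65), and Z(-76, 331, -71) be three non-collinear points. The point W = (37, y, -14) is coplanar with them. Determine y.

-51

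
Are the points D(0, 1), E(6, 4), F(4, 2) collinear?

DE = (6, 3), DF = (4, 1).
Twice the signed area of △DEF is (6)(1) − (3)(4) = -6.
The area is nonzero, so the three points are not collinear.

No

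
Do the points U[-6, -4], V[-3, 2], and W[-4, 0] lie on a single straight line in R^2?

UV = (3, 6), UW = (2, 4).
Twice the signed area of △UVW is (3)(4) − (6)(2) = 0.
The triangle is degenerate (zero area), so the points are collinear.

Yes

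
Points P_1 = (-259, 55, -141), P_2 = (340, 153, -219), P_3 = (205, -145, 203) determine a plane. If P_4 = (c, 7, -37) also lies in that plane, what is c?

48

A normal to the plane is n = P_1P_2 × P_1P_3 = (18112, -242248, -165272).
P_4 lies in the plane iff n · P_1P_4 = 0.
This gives (18112)c + (-869376) = 0, so c = 48.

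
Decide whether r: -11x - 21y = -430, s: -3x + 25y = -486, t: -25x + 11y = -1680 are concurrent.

No

The three lines meet at one point iff the augmented coefficient matrix [aᵢ bᵢ cᵢ] has rank < 3, i.e. its determinant vanishes.
Here the determinant is -676.
Nonzero, so no common point exists.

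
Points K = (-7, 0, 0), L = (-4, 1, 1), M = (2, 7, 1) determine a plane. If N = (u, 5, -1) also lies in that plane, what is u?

-4

A normal to the plane is n = KL × KM = (-6, 6, 12).
N lies in the plane iff n · KN = 0.
This gives (-6)u + (-24) = 0, so u = -4.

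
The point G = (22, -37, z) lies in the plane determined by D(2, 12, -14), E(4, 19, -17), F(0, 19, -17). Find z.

The plane through D, E, F has equation 12y + 28z = -248.
Substituting G: (28)z + (-444) = -248, so z = 7.

7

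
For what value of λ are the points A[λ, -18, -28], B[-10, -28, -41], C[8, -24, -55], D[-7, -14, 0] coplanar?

3

Coplanarity ⇔ det[AB; AC; AD] = 0.
Expanding, this is linear in λ: (-360)λ + (1080) = 0.
So λ = 3.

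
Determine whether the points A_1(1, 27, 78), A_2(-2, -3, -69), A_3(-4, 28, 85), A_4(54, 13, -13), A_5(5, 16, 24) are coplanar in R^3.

The plane through A_1, A_2, A_3 has normal n = A_1A_2 × A_1A_3 = (-63, 756, -153) and equation n·P = 8415.
Checking the remaining points: n·A_4 = 8415, n·A_5 = 8109.
Since n·A_5 = 8109 ≠ 8415, A_5 is off the plane and the points are not all coplanar.

No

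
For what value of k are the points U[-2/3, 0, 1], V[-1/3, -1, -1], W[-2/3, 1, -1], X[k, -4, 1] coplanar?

Normal to plane UVW: n = (4, 2/3, 1/3); plane equation n·P = -7/3.
Requiring n·X = -7/3: (4)k + (-7/3) = -7/3.
So k = 0.

0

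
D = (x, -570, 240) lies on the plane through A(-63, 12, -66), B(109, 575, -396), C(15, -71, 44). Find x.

A normal to the plane is n = AB × AC = (34540, -44660, -58190).
D lies in the plane iff n · AD = 0.
This gives (34540)x + (10362000) = 0, so x = -300.

-300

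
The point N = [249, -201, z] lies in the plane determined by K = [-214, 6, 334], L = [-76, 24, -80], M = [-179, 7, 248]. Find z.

A normal to the plane is n = KL × KM = (-1134, -2622, -492).
N lies in the plane iff n · KN = 0.
This gives (-492)z + (182040) = 0, so z = 370.

370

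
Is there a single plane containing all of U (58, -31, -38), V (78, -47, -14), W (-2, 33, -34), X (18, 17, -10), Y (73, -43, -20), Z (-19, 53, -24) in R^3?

Yes

The plane through U, V, W has normal n = UV × UW = (-1600, -1520, 320) and equation n·P = -57840.
Checking the remaining points: n·X = -57840, n·Y = -57840, n·Z = -57840.
All equal -57840, so all 6 points lie in one plane.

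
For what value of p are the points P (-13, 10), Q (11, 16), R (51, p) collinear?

Collinearity: (R − P) must be parallel to (Q − P) = (24, 6).
Cross-multiplying the components: (p − 10)·(24) = (64)·(6).
Solving gives p = 26.

26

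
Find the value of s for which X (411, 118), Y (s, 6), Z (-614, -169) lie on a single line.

11

Collinearity: (Y − X) must be parallel to (Z − X) = (-1025, -287).
Cross-multiplying the components: (s − 411)·(-287) = (-112)·(-1025).
Solving gives s = 11.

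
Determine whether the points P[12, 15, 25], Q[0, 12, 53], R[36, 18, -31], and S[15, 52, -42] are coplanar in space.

A normal to the plane through P, Q, R is n = PQ × PR = (84, 0, 36).
The plane has equation n·X = 1908. For S: n·S = -252.
-252 ≠ 1908, so S is off the plane.

No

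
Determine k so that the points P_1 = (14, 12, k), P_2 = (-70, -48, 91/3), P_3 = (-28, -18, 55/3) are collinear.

Direction P_2P_3 = (42, 30, -12). From the x-coordinate of P_1, the parameter along the line is τ = (14 − (-70))/42 = 2.
Then k = 91/3 + 2·(-12) = 19/3.

19/3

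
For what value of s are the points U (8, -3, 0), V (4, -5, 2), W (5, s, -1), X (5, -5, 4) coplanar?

-4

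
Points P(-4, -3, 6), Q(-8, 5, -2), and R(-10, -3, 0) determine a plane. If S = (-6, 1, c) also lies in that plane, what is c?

2

Coplanarity requires PQ · (PR × PS) = 0.
PQ = (-4, 8, -8), PR = (-6, 0, -6); the triple product is linear in c with coefficient 48 and constant term -96.
Setting it to zero: c = 2.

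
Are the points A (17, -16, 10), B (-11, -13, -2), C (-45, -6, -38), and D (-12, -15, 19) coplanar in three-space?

No

A normal to the plane through A, B, C is n = AB × AC = (-24, -600, -94).
The plane has equation n·P = 8252. For D: n·D = 7502.
7502 ≠ 8252, so D is off the plane.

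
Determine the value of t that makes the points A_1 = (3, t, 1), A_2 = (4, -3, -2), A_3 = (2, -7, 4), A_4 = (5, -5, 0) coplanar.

The points are coplanar iff A_1A_2 · (A_1A_3 × A_1A_4) = 0.
Expanding, this is linear in t: (-10)t + (-50) = 0.
So t = -5.

-5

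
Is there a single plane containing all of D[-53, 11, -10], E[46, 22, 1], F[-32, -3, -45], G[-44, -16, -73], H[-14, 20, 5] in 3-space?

Yes

The plane through D, E, F has normal n = DE × DF = (-231, 3696, -1617) and equation n·P = 69069.
Checking the remaining points: n·G = 69069, n·H = 69069.
All equal 69069, so all 5 points lie in one plane.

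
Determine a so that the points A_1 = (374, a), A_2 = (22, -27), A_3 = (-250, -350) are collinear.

The three points are collinear iff det[A_1A_2; A_1A_3] = 0.
This determinant is linear in a: (-272)a + (106352) = 0, so a = 391.

391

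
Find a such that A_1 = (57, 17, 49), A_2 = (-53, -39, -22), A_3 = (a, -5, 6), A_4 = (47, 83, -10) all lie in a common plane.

-1

The points are coplanar iff A_1A_2 · (A_1A_3 × A_1A_4) = 0.
Expanding, this is linear in a: (-7990)a + (-7990) = 0.
So a = -1.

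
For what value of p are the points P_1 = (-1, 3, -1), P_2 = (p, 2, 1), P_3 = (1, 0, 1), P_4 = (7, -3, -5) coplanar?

-1

The points are coplanar iff P_1P_2 · (P_1P_3 × P_1P_4) = 0.
Expanding, this is linear in p: (24)p + (24) = 0.
So p = -1.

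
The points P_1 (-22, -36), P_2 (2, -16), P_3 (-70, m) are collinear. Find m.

The three points are collinear iff det[P_1P_2; P_1P_3] = 0.
This determinant is linear in m: (24)m + (1824) = 0, so m = -76.

-76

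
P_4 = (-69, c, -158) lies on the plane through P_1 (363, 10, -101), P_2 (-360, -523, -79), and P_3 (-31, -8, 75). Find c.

A normal to the plane is n = P_1P_2 × P_1P_3 = (-93412, 118580, -196988).
P_4 lies in the plane iff n · P_1P_4 = 0.
This gives (118580)c + (50396500) = 0, so c = -425.

-425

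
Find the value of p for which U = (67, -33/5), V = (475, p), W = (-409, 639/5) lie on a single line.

-609/5

Collinearity: (V − U) must be parallel to (W − U) = (-476, 672/5).
Cross-multiplying the components: (p − (-33/5))·(-476) = (408)·(672/5).
Solving gives p = -609/5.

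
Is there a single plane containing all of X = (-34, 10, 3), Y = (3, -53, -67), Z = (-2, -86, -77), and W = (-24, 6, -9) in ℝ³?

No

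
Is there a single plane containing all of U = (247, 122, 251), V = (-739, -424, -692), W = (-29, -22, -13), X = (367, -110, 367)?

A normal to the plane through U, V, W is n = UV × UW = (8352, -36, -8712).
The plane has equation n·P = -128160. For X: n·X = -128160.
Equal, so X lies in the plane and all four are coplanar.

Yes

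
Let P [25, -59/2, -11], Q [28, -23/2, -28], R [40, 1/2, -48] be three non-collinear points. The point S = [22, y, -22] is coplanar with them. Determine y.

-25/2

A normal to the plane is n = PQ × PR = (-156, -144, -180).
S lies in the plane iff n · PS = 0.
This gives (-144)y + (-1800) = 0, so y = -25/2.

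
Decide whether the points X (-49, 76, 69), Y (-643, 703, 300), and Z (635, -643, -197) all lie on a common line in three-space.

XY = (-594, 627, 231), XZ = (684, -719, -266).
XY × XZ = (-693, 0, -1782).
The cross product is nonzero, so the points do not lie on one line.

No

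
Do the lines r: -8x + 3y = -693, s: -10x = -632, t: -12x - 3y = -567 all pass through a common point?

No

Intersecting r and s: solving the 2×2 system gives (x, y) = (316/5, -937/15).
Substitute into t: (-12)(316/5) + (-3)(-937/15) = -571.
But t requires -567 ≠ -571, so the three lines have no common point.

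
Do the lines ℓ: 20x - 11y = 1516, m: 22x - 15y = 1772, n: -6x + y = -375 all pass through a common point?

No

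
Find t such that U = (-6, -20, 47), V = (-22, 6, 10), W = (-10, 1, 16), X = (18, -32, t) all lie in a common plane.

The points are coplanar iff UV · (UW × UX) = 0.
Expanding, this is linear in t: (-232)t + (14384) = 0.
So t = 62.

62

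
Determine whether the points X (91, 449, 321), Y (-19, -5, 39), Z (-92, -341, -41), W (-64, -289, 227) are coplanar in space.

Yes

With X as base: XY = (-110, -454, -282), XZ = (-183, -790, -362), XW = (-155, -738, -94).
XZ × XW = (-192896, 38908, 12604).
XY · (XZ × XW) = 0.
The scalar triple product vanishes, so the four points are coplanar.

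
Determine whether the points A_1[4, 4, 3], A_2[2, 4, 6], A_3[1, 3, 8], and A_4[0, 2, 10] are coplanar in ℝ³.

Yes

With A_1 as base: A_1A_2 = (-2, 0, 3), A_1A_3 = (-3, -1, 5), A_1A_4 = (-4, -2, 7).
A_1A_3 × A_1A_4 = (3, 1, 2).
A_1A_2 · (A_1A_3 × A_1A_4) = 0.
The scalar triple product vanishes, so the four points are coplanar.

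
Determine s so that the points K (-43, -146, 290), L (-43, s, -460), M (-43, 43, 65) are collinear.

Collinearity requires KL × KM = 0; each component is linear in s.
The x-component gives (-225)s + (108900) = 0, so s = 484.
The remaining components then also vanish.

484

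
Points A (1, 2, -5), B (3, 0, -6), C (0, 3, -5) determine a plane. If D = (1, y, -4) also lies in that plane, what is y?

The plane through A, B, C has equation 1x + 1y = 3.
Substituting D: (1)y + (1) = 3, so y = 2.

2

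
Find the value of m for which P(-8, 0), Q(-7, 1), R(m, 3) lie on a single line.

-5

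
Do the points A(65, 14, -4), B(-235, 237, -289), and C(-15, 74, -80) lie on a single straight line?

AB = (-300, 223, -285), AC = (-80, 60, -76).
Comparing components 2 and 3: (223)(-76) − (-285)(60) = 152 ≠ 0, so AB and AC are not parallel and the points are not collinear.

No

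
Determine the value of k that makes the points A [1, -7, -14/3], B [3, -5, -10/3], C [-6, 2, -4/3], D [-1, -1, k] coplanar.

-2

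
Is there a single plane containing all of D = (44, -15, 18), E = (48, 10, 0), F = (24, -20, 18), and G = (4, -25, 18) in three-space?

Yes

The four points are coplanar iff the 3×3 determinant with rows DE, DF, DG is zero.
Rows: (4, 25, -18), (-20, -5, 0), (-40, -10, 0).
Expanding along the first row: (4)(0) − (25)(0) + (-18)(0) = 0.
Zero determinant ⇒ coplanar.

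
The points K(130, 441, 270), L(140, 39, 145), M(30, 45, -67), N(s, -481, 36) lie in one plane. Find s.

180

The points are coplanar iff KL · (KM × KN) = 0.
Expanding, this is linear in s: (85974)s + (-15475320) = 0.
So s = 180.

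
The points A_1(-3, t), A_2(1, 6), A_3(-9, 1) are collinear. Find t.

4

The three points are collinear iff det[A_1A_2; A_1A_3] = 0.
This determinant is linear in t: (-10)t + (40) = 0, so t = 4.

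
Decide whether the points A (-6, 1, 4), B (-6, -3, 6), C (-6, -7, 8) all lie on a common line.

Yes

AB = (0, -4, 2), AC = (0, -8, 4).
Each component of AC is 2 times the corresponding component of AB, so AC = 2·AB and the points are collinear.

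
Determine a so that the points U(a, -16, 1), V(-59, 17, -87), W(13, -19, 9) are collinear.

Direction VW = (72, -36, 96). From the y-coordinate of U, the parameter along the line is τ = (-16 − 17)/(-36) = 11/12.
Then a = (-59) + 11/12·(72) = 7.

7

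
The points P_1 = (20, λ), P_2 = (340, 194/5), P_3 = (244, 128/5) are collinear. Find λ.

The three points are collinear iff det[P_1P_2; P_1P_3] = 0.
This determinant is linear in λ: (-96)λ + (-2496/5) = 0, so λ = -26/5.

-26/5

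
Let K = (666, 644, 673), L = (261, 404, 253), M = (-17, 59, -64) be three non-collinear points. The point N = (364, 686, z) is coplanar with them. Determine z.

395

Coplanarity requires KL · (KM × KN) = 0.
KL = (-405, -240, -420), KM = (-683, -585, -737); the triple product is linear in z with coefficient 73005 and constant term -28836975.
Setting it to zero: z = 395.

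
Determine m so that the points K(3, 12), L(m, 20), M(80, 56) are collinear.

Collinearity: (L − K) must be parallel to (M − K) = (77, 44).
Cross-multiplying the components: (m − 3)·(44) = (8)·(77).
Solving gives m = 17.

17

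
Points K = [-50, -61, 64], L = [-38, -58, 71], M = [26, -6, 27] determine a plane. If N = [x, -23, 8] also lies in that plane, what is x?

-24

A normal to the plane is n = KL × KM = (-496, 976, 432).
N lies in the plane iff n · KN = 0.
This gives (-496)x + (-11904) = 0, so x = -24.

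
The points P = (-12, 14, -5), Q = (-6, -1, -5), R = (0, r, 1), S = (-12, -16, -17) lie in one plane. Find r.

-1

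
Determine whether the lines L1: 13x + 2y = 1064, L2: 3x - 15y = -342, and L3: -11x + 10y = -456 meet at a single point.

Intersecting L1 and L2: solving the 2×2 system gives (x, y) = (76, 38).
Substitute into L3: (-11)(76) + (10)(38) = -456.
This equals -456, so (76, 38) lies on all three lines and they are concurrent.

Yes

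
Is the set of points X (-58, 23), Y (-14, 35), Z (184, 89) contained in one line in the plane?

XY = (44, 12), XZ = (242, 66).
Checking proportionality: XZ = 11/2·XY, so the vectors are parallel and the points are collinear.

Yes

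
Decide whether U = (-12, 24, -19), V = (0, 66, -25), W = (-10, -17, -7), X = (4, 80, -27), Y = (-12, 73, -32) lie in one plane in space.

No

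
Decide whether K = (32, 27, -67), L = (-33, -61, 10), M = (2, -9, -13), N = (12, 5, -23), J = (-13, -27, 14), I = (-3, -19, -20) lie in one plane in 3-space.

Yes

The plane through K, L, M has normal n = KL × KM = (-1980, 1200, -300) and equation n·P = -10860.
Checking the remaining points: n·N = -10860, n·J = -10860, n·I = -10860.
All equal -10860, so all 6 points lie in one plane.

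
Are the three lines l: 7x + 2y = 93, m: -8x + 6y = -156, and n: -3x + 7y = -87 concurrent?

Yes

Intersecting l and m: solving the 2×2 system gives (x, y) = (15, -6).
Substitute into n: (-3)(15) + (7)(-6) = -87.
This equals -87, so (15, -6) lies on all three lines and they are concurrent.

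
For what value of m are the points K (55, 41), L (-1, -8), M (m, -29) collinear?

-25

The three points are collinear iff det[KL; KM] = 0.
This determinant is linear in m: (49)m + (1225) = 0, so m = -25.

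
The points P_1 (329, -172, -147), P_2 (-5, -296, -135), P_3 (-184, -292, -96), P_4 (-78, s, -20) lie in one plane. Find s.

-80

Normal to plane P_1P_2P_3: n = (-4884, 10878, -23532); plane equation n·P = -18648.
Requiring n·P_4 = -18648: (10878)s + (851592) = -18648.
So s = -80.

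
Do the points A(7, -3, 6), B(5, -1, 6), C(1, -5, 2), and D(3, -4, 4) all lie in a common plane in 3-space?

A normal to the plane through A, B, C is n = AB × AC = (-8, -8, 16).
The plane has equation n·P = 64. For D: n·D = 72.
72 ≠ 64, so D is off the plane.

No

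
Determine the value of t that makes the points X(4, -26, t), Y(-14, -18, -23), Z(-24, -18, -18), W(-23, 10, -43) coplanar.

-25

The points are coplanar iff XY · (XZ × XW) = 0.
Expanding, this is linear in t: (280)t + (7000) = 0.
So t = -25.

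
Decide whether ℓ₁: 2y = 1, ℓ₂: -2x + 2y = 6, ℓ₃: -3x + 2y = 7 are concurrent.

No

Lines aᵢx + bᵢy = cᵢ with pairwise distinct directions are concurrent exactly when det[aᵢ bᵢ cᵢ] = 0.
Here the determinant is -6.
Nonzero, so no common point exists.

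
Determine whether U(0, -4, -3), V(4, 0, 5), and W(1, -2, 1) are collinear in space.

UV = (4, 4, 8), UW = (1, 2, 4).
Comparing components 3 and 1: (8)(1) − (4)(4) = -8 ≠ 0, so UV and UW are not parallel and the points are not collinear.

No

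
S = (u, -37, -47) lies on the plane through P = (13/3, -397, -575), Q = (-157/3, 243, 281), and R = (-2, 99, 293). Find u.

-19

A normal to the plane is n = PQ × PR = (130944, 131296/3, -72160/3).
S lies in the plane iff n · PS = 0.
This gives (130944)u + (2487936) = 0, so u = -19.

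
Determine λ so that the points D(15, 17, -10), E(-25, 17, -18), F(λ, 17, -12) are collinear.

5

Collinearity requires DE × DF = 0; each component is linear in λ.
The y-component gives (-8)λ + (40) = 0, so λ = 5.
The remaining components then also vanish.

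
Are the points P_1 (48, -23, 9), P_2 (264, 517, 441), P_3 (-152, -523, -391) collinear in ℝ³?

Yes

P_1P_2 = (216, 540, 432), P_1P_3 = (-200, -500, -400).
P_1P_2 × P_1P_3 = (0, 0, 0).
The cross product vanishes, so the three points are collinear.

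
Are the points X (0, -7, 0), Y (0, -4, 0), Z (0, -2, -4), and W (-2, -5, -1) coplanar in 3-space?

A normal to the plane through X, Y, Z is n = XY × XZ = (-12, 0, 0).
The plane has equation n·P = 0. For W: n·W = 24.
24 ≠ 0, so W is off the plane.

No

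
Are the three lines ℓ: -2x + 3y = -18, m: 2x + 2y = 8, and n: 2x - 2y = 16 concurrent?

Intersecting ℓ and m: solving the 2×2 system gives (x, y) = (6, -2).
Substitute into n: (2)(6) + (-2)(-2) = 16.
This equals 16, so (6, -2) lies on all three lines and they are concurrent.

Yes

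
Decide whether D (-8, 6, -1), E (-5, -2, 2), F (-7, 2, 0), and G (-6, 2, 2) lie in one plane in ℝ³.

A normal to the plane through D, E, F is n = DE × DF = (4, 0, -4).
The plane has equation n·P = -28. For G: n·G = -32.
-32 ≠ -28, so G is off the plane.

No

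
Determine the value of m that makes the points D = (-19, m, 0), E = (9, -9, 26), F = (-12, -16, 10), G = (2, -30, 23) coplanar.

Coplanarity ⇔ det[DE; DF; DG] = 0.
Expanding, this is linear in m: (-49)m + (931) = 0.
So m = 19.

19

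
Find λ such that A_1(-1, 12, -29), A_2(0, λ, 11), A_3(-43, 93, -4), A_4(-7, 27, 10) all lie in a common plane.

Normal to plane A_1A_3A_4: n = (2784, 1488, -144); plane equation n·P = 19248.
Requiring n·A_2 = 19248: (1488)λ + (-1584) = 19248.
So λ = 14.

14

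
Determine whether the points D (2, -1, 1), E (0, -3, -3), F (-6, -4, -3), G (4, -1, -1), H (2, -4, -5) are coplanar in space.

No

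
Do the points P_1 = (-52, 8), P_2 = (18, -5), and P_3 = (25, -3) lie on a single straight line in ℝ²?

No

P_1P_2 = (70, -13), P_1P_3 = (77, -11).
Twice the signed area of △P_1P_2P_3 is (70)(-11) − (-13)(77) = 231.
The area is nonzero, so the three points are not collinear.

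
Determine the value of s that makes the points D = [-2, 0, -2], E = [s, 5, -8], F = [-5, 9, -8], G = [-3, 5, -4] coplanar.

Coplanarity ⇔ det[DE; DF; DG] = 0.
Expanding, this is linear in s: (12)s + (60) = 0.
So s = -5.

-5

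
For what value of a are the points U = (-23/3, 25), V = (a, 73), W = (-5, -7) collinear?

-35/3

The three points are collinear iff det[UV; UW] = 0.
This determinant is linear in a: (-32)a + (-1120/3) = 0, so a = -35/3.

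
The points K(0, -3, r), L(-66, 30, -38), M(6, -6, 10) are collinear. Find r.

6

Direction LM = (72, -36, 48). From the x-coordinate of K, the parameter along the line is τ = (0 − (-66))/72 = 11/12.
Then r = (-38) + 11/12·(48) = 6.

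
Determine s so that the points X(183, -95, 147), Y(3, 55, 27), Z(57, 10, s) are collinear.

63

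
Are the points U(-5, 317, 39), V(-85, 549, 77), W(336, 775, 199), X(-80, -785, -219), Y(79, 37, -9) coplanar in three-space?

Yes

The plane through U, V, W has normal n = UV × UW = (19716, 25758, -115752) and equation n·P = 3552378.
Checking the remaining points: n·X = 3552378, n·Y = 3552378.
All equal 3552378, so all 5 points lie in one plane.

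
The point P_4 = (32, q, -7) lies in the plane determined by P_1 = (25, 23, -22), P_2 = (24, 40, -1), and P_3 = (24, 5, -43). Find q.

Coplanarity requires P_1P_2 · (P_1P_3 × P_1P_4) = 0.
P_1P_2 = (-1, 17, 21), P_1P_3 = (-1, -18, -21); the triple product is linear in q with coefficient -42 and constant term 1638.
Setting it to zero: q = 39.

39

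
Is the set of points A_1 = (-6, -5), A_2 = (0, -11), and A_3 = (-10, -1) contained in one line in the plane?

A_1A_2 = (6, -6), A_1A_3 = (-4, 4).
det[A_1A_2; A_1A_3] = (6)(4) − (-6)(-4) = 0.
The determinant is zero, so the points are collinear.

Yes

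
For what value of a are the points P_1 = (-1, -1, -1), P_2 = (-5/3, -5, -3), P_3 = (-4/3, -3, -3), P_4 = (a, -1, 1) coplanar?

-1

The points are coplanar iff P_1P_2 · (P_1P_3 × P_1P_4) = 0.
Expanding, this is linear in a: (4)a + (4) = 0.
So a = -1.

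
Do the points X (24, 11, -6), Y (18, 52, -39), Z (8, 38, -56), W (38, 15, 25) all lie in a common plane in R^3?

Yes

The four points are coplanar iff the 3×3 determinant with rows XY, XZ, XW is zero.
Rows: (-6, 41, -33), (-16, 27, -50), (14, 4, 31).
Expanding along the first row: (-6)(1037) − (41)(204) + (-33)(-442) = 0.
Zero determinant ⇒ coplanar.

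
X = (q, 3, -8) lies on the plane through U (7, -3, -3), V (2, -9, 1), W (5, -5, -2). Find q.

A normal to the plane is n = UV × UW = (2, -3, -2).
X lies in the plane iff n · UX = 0.
This gives (2)q + (-22) = 0, so q = 11.

11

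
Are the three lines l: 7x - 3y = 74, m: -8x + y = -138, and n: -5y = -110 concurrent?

Yes

Intersecting l and m: solving the 2×2 system gives (x, y) = (20, 22).
Substitute into n: (0)(20) + (-5)(22) = -110.
This equals -110, so (20, 22) lies on all three lines and they are concurrent.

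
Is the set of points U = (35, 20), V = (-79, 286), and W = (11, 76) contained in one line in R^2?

Yes

UV = (-114, 266), UW = (-24, 56).
Twice the signed area of △UVW is (-114)(56) − (266)(-24) = 0.
The triangle is degenerate (zero area), so the points are collinear.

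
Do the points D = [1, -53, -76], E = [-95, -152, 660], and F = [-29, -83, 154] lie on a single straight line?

DE = (-96, -99, 736), DF = (-30, -30, 230).
DE × DF = (-690, 0, -90).
The cross product is nonzero, so the points do not lie on one line.

No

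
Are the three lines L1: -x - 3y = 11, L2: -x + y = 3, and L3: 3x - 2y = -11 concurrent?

Lines aᵢx + bᵢy = cᵢ with pairwise distinct directions are concurrent exactly when det[aᵢ bᵢ cᵢ] = 0.
Here the determinant is 0.
It vanishes, so the lines are concurrent at (-5, -2).

Yes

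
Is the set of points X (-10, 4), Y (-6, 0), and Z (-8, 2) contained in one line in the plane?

XY = (4, -4), XZ = (2, -2).
det[XY; XZ] = (4)(-2) − (-4)(2) = 0.
The determinant is zero, so the points are collinear.

Yes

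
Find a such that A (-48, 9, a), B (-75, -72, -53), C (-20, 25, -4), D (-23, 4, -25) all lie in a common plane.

The points are coplanar iff AB · (AC × AD) = 0.
Expanding, this is linear in a: (864)a + (-8640) = 0.
So a = 10.

10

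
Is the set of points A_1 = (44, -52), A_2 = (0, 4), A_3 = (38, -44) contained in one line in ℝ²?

No

A_1A_2 = (-44, 56), A_1A_3 = (-6, 8).
det[A_1A_2; A_1A_3] = (-44)(8) − (56)(-6) = -16.
The determinant is nonzero, so they are not collinear.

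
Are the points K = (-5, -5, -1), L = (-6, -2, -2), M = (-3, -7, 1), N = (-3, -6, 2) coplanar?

No

The four points are coplanar iff the 3×3 determinant with rows KL, KM, KN is zero.
Rows: (-1, 3, -1), (2, -2, 2), (2, -1, 3).
Expanding along the first row: (-1)(-4) − (3)(2) + (-1)(2) = -4.
Nonzero ⇒ not coplanar.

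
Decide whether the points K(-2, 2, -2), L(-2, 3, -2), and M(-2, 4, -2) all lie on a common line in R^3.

KL = (0, 1, 0), KM = (0, 2, 0).
Each component of KM is 2 times the corresponding component of KL, so KM = 2·KL and the points are collinear.

Yes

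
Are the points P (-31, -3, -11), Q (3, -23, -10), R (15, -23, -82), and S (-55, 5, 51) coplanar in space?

Yes

The four points are coplanar iff the 3×3 determinant with rows PQ, PR, PS is zero.
Rows: (34, -20, 1), (46, -20, -71), (-24, 8, 62).
Expanding along the first row: (34)(-672) − (-20)(1148) + (1)(-112) = 0.
Zero determinant ⇒ coplanar.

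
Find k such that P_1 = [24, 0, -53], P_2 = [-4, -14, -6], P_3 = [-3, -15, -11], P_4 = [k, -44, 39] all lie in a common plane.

Coplanarity ⇔ det[P_1P_2; P_1P_3; P_1P_4] = 0.
Expanding, this is linear in k: (117)k + (5148) = 0.
So k = -44.

-44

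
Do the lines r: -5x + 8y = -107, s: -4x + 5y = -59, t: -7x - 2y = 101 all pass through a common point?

Yes

The three lines meet at one point iff the augmented coefficient matrix [aᵢ bᵢ cᵢ] has rank < 3, i.e. its determinant vanishes.
Here the determinant is 0.
It vanishes, so the lines are concurrent at (-9, -19).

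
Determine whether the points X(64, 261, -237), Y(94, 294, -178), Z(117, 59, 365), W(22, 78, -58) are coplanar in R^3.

A normal to the plane through X, Y, Z is n = XY × XZ = (31784, -14933, -7809).
The plane has equation n·P = -12604. For W: n·W = -12604.
Equal, so W lies in the plane and all four are coplanar.

Yes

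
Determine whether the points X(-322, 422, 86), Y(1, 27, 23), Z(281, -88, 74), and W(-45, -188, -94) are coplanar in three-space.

Yes

With X as base: XY = (323, -395, -63), XZ = (603, -510, -12), XW = (277, -610, -180).
XZ × XW = (84480, 105216, -226560).
XY · (XZ × XW) = 0.
The scalar triple product vanishes, so the four points are coplanar.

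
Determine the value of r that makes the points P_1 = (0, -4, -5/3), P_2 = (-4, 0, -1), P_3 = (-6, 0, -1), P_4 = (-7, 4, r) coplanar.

-1/3

The points are coplanar iff P_1P_2 · (P_1P_3 × P_1P_4) = 0.
Expanding, this is linear in r: (8)r + (8/3) = 0.
So r = -1/3.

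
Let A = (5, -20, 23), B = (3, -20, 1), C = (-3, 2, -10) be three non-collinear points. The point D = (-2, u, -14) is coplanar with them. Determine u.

-4

A normal to the plane is n = AB × AC = (484, 110, -44).
D lies in the plane iff n · AD = 0.
This gives (110)u + (440) = 0, so u = -4.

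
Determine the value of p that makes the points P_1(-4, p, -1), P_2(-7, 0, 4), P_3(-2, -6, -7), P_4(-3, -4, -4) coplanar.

Coplanarity ⇔ det[P_1P_2; P_1P_3; P_1P_4] = 0.
Expanding, this is linear in p: (4)p + (8) = 0.
So p = -2.

-2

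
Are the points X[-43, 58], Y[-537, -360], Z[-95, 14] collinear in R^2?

Yes

XY = (-494, -418), XZ = (-52, -44).
det[XY; XZ] = (-494)(-44) − (-418)(-52) = 0.
The determinant is zero, so the points are collinear.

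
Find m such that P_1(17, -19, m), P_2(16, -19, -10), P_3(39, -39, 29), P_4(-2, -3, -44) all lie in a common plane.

-17

Coplanarity ⇔ det[P_1P_2; P_1P_3; P_1P_4] = 0.
Expanding, this is linear in m: (-8)m + (-136) = 0.
So m = -17.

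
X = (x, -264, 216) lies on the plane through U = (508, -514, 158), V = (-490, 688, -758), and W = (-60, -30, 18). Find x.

The plane through U, V, W has equation 275064x + 380568y + 199704z = -24326208.
Substituting X: (275064)x + (-57333888) = -24326208, so x = 120.

120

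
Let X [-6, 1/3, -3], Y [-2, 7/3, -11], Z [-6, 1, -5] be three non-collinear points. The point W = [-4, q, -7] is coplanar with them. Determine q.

4/3

A normal to the plane is n = XY × XZ = (4/3, 8, 8/3).
W lies in the plane iff n · XW = 0.
This gives (8)q + (-32/3) = 0, so q = 4/3.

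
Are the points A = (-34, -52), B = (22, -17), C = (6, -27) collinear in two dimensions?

Yes

AB = (56, 35), AC = (40, 25).
Twice the signed area of △ABC is (56)(25) − (35)(40) = 0.
The triangle is degenerate (zero area), so the points are collinear.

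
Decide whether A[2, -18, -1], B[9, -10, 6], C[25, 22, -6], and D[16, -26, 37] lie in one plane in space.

No

The four points are coplanar iff the 3×3 determinant with rows AB, AC, AD is zero.
Rows: (7, 8, 7), (23, 40, -5), (14, -8, 38).
Expanding along the first row: (7)(1480) − (8)(944) + (7)(-744) = -2400.
Nonzero ⇒ not coplanar.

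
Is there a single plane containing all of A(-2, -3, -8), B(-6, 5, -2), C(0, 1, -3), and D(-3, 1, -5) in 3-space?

A normal to the plane through A, B, C is n = AB × AC = (16, 32, -32).
The plane has equation n·P = 128. For D: n·D = 144.
144 ≠ 128, so D is off the plane.

No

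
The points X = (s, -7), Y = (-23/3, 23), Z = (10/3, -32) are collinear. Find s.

-5/3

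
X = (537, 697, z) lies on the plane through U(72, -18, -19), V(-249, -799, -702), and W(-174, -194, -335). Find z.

The plane through U, V, W has equation 126588x + 66582y − 135630z = 10492830.
Substituting X: (-135630)z + (114385410) = 10492830, so z = 766.

766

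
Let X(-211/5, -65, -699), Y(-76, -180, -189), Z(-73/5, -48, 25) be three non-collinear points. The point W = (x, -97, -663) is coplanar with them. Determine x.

The plane through X, Y, Z has equation −91930x + (192736/5)y + (12997/5)z = -2215513/5.
Substituting W: (-91930)x + (-27312403/5) = -2215513/5, so x = -273/5.

-273/5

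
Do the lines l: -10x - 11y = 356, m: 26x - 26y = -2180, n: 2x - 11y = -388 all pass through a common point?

Lines aᵢx + bᵢy = cᵢ with pairwise distinct directions are concurrent exactly when det[aᵢ bᵢ cᵢ] = 0.
Here the determinant is -7392.
Nonzero, so no common point exists.

No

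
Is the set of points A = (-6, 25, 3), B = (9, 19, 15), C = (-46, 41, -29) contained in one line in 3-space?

AB = (15, -6, 12), AC = (-40, 16, -32).
Each component of AC is -8/3 times the corresponding component of AB, so AC = -8/3·AB and the points are collinear.

Yes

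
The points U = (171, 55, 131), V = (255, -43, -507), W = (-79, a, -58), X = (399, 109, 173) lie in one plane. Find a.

-30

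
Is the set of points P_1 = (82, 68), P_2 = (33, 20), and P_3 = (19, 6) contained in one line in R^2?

No

P_1P_2 = (-49, -48), P_1P_3 = (-63, -62).
det[P_1P_2; P_1P_3] = (-49)(-62) − (-48)(-63) = 14.
The determinant is nonzero, so they are not collinear.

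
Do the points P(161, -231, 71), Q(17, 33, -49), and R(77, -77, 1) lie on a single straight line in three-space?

Yes

PQ = (-144, 264, -120), PR = (-84, 154, -70).
Each component of PR is 7/12 times the corresponding component of PQ, so PR = 7/12·PQ and the points are collinear.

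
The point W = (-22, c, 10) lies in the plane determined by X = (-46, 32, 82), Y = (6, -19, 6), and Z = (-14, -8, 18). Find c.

-10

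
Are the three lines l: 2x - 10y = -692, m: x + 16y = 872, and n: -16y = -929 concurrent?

No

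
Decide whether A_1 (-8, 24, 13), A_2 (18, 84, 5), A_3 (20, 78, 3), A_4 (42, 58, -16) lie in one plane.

No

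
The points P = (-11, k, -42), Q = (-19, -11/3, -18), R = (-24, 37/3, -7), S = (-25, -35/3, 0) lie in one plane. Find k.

7

The points are coplanar iff PQ · (PR × PS) = 0.
Expanding, this is linear in k: (-24)k + (168) = 0.
So k = 7.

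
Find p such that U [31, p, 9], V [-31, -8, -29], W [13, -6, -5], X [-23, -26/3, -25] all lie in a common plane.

20/3

Coplanarity ⇔ det[UV; UW; UX] = 0.
Expanding, this is linear in p: (-16)p + (320/3) = 0.
So p = 20/3.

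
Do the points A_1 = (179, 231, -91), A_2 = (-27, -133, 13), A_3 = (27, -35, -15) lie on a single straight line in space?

A_1A_2 = (-206, -364, 104), A_1A_3 = (-152, -266, 76).
Comparing components 3 and 1: (104)(-152) − (-206)(76) = -152 ≠ 0, so A_1A_2 and A_1A_3 are not parallel and the points are not collinear.

No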